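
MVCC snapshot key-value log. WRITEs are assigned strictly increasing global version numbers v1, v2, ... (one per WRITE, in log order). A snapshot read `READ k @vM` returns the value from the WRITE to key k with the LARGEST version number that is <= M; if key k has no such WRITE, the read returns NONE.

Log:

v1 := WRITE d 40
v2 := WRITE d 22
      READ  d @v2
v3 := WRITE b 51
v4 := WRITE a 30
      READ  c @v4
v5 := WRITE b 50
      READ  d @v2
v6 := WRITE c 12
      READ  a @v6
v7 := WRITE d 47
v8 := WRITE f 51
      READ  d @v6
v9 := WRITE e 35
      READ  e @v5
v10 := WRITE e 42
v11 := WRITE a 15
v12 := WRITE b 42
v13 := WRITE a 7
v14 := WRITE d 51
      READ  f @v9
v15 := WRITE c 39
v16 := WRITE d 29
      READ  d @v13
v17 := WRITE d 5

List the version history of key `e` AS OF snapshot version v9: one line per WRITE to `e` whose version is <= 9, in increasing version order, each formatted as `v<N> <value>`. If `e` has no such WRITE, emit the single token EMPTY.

Scan writes for key=e with version <= 9:
  v1 WRITE d 40 -> skip
  v2 WRITE d 22 -> skip
  v3 WRITE b 51 -> skip
  v4 WRITE a 30 -> skip
  v5 WRITE b 50 -> skip
  v6 WRITE c 12 -> skip
  v7 WRITE d 47 -> skip
  v8 WRITE f 51 -> skip
  v9 WRITE e 35 -> keep
  v10 WRITE e 42 -> drop (> snap)
  v11 WRITE a 15 -> skip
  v12 WRITE b 42 -> skip
  v13 WRITE a 7 -> skip
  v14 WRITE d 51 -> skip
  v15 WRITE c 39 -> skip
  v16 WRITE d 29 -> skip
  v17 WRITE d 5 -> skip
Collected: [(9, 35)]

Answer: v9 35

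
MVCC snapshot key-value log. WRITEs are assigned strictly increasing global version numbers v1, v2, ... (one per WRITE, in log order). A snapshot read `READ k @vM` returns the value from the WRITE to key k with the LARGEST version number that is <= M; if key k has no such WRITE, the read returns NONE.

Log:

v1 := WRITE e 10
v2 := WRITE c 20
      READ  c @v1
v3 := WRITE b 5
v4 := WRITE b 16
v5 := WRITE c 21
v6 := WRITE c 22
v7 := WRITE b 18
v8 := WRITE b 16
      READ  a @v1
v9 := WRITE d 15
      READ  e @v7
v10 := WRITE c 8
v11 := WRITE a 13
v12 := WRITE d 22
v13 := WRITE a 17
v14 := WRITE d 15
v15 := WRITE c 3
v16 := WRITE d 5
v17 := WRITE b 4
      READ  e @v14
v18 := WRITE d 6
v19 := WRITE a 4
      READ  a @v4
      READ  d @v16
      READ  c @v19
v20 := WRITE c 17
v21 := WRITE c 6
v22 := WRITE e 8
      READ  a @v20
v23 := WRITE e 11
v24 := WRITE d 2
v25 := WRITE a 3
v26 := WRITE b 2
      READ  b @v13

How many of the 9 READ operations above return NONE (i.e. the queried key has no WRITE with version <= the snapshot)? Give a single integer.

v1: WRITE e=10  (e history now [(1, 10)])
v2: WRITE c=20  (c history now [(2, 20)])
READ c @v1: history=[(2, 20)] -> no version <= 1 -> NONE
v3: WRITE b=5  (b history now [(3, 5)])
v4: WRITE b=16  (b history now [(3, 5), (4, 16)])
v5: WRITE c=21  (c history now [(2, 20), (5, 21)])
v6: WRITE c=22  (c history now [(2, 20), (5, 21), (6, 22)])
v7: WRITE b=18  (b history now [(3, 5), (4, 16), (7, 18)])
v8: WRITE b=16  (b history now [(3, 5), (4, 16), (7, 18), (8, 16)])
READ a @v1: history=[] -> no version <= 1 -> NONE
v9: WRITE d=15  (d history now [(9, 15)])
READ e @v7: history=[(1, 10)] -> pick v1 -> 10
v10: WRITE c=8  (c history now [(2, 20), (5, 21), (6, 22), (10, 8)])
v11: WRITE a=13  (a history now [(11, 13)])
v12: WRITE d=22  (d history now [(9, 15), (12, 22)])
v13: WRITE a=17  (a history now [(11, 13), (13, 17)])
v14: WRITE d=15  (d history now [(9, 15), (12, 22), (14, 15)])
v15: WRITE c=3  (c history now [(2, 20), (5, 21), (6, 22), (10, 8), (15, 3)])
v16: WRITE d=5  (d history now [(9, 15), (12, 22), (14, 15), (16, 5)])
v17: WRITE b=4  (b history now [(3, 5), (4, 16), (7, 18), (8, 16), (17, 4)])
READ e @v14: history=[(1, 10)] -> pick v1 -> 10
v18: WRITE d=6  (d history now [(9, 15), (12, 22), (14, 15), (16, 5), (18, 6)])
v19: WRITE a=4  (a history now [(11, 13), (13, 17), (19, 4)])
READ a @v4: history=[(11, 13), (13, 17), (19, 4)] -> no version <= 4 -> NONE
READ d @v16: history=[(9, 15), (12, 22), (14, 15), (16, 5), (18, 6)] -> pick v16 -> 5
READ c @v19: history=[(2, 20), (5, 21), (6, 22), (10, 8), (15, 3)] -> pick v15 -> 3
v20: WRITE c=17  (c history now [(2, 20), (5, 21), (6, 22), (10, 8), (15, 3), (20, 17)])
v21: WRITE c=6  (c history now [(2, 20), (5, 21), (6, 22), (10, 8), (15, 3), (20, 17), (21, 6)])
v22: WRITE e=8  (e history now [(1, 10), (22, 8)])
READ a @v20: history=[(11, 13), (13, 17), (19, 4)] -> pick v19 -> 4
v23: WRITE e=11  (e history now [(1, 10), (22, 8), (23, 11)])
v24: WRITE d=2  (d history now [(9, 15), (12, 22), (14, 15), (16, 5), (18, 6), (24, 2)])
v25: WRITE a=3  (a history now [(11, 13), (13, 17), (19, 4), (25, 3)])
v26: WRITE b=2  (b history now [(3, 5), (4, 16), (7, 18), (8, 16), (17, 4), (26, 2)])
READ b @v13: history=[(3, 5), (4, 16), (7, 18), (8, 16), (17, 4), (26, 2)] -> pick v8 -> 16
Read results in order: ['NONE', 'NONE', '10', '10', 'NONE', '5', '3', '4', '16']
NONE count = 3

Answer: 3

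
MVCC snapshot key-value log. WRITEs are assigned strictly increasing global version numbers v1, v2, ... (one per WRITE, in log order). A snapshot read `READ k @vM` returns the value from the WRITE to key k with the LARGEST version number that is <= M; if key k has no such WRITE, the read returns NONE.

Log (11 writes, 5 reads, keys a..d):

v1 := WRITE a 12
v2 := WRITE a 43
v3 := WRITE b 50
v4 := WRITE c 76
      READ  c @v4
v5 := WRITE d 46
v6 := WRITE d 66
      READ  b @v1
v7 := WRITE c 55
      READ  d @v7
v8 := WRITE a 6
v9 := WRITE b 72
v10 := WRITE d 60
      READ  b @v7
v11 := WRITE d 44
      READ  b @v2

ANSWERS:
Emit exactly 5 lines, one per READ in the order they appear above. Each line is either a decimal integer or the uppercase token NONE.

v1: WRITE a=12  (a history now [(1, 12)])
v2: WRITE a=43  (a history now [(1, 12), (2, 43)])
v3: WRITE b=50  (b history now [(3, 50)])
v4: WRITE c=76  (c history now [(4, 76)])
READ c @v4: history=[(4, 76)] -> pick v4 -> 76
v5: WRITE d=46  (d history now [(5, 46)])
v6: WRITE d=66  (d history now [(5, 46), (6, 66)])
READ b @v1: history=[(3, 50)] -> no version <= 1 -> NONE
v7: WRITE c=55  (c history now [(4, 76), (7, 55)])
READ d @v7: history=[(5, 46), (6, 66)] -> pick v6 -> 66
v8: WRITE a=6  (a history now [(1, 12), (2, 43), (8, 6)])
v9: WRITE b=72  (b history now [(3, 50), (9, 72)])
v10: WRITE d=60  (d history now [(5, 46), (6, 66), (10, 60)])
READ b @v7: history=[(3, 50), (9, 72)] -> pick v3 -> 50
v11: WRITE d=44  (d history now [(5, 46), (6, 66), (10, 60), (11, 44)])
READ b @v2: history=[(3, 50), (9, 72)] -> no version <= 2 -> NONE

Answer: 76
NONE
66
50
NONE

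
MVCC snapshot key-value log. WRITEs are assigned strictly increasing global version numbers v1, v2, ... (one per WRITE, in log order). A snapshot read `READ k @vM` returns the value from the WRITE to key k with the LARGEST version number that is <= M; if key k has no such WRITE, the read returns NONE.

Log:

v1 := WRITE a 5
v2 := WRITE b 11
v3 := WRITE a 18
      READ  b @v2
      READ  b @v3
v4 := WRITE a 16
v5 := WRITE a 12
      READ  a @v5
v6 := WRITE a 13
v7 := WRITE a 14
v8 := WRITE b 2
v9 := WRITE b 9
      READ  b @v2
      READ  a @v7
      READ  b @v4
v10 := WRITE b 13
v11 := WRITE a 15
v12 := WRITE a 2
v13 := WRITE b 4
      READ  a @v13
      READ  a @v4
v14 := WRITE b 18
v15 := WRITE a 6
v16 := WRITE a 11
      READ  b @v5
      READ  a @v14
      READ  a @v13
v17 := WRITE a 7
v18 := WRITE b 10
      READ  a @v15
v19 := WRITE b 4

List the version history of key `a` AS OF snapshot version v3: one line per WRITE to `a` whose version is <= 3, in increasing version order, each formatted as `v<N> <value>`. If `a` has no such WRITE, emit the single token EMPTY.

Scan writes for key=a with version <= 3:
  v1 WRITE a 5 -> keep
  v2 WRITE b 11 -> skip
  v3 WRITE a 18 -> keep
  v4 WRITE a 16 -> drop (> snap)
  v5 WRITE a 12 -> drop (> snap)
  v6 WRITE a 13 -> drop (> snap)
  v7 WRITE a 14 -> drop (> snap)
  v8 WRITE b 2 -> skip
  v9 WRITE b 9 -> skip
  v10 WRITE b 13 -> skip
  v11 WRITE a 15 -> drop (> snap)
  v12 WRITE a 2 -> drop (> snap)
  v13 WRITE b 4 -> skip
  v14 WRITE b 18 -> skip
  v15 WRITE a 6 -> drop (> snap)
  v16 WRITE a 11 -> drop (> snap)
  v17 WRITE a 7 -> drop (> snap)
  v18 WRITE b 10 -> skip
  v19 WRITE b 4 -> skip
Collected: [(1, 5), (3, 18)]

Answer: v1 5
v3 18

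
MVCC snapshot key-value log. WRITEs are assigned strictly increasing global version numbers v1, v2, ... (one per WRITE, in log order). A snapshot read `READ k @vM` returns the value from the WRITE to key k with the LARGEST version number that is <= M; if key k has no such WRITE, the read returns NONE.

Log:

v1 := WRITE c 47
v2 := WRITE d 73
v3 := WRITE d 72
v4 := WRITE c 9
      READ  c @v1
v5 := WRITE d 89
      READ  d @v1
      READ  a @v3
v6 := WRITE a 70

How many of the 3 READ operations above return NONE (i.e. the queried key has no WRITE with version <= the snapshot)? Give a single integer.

v1: WRITE c=47  (c history now [(1, 47)])
v2: WRITE d=73  (d history now [(2, 73)])
v3: WRITE d=72  (d history now [(2, 73), (3, 72)])
v4: WRITE c=9  (c history now [(1, 47), (4, 9)])
READ c @v1: history=[(1, 47), (4, 9)] -> pick v1 -> 47
v5: WRITE d=89  (d history now [(2, 73), (3, 72), (5, 89)])
READ d @v1: history=[(2, 73), (3, 72), (5, 89)] -> no version <= 1 -> NONE
READ a @v3: history=[] -> no version <= 3 -> NONE
v6: WRITE a=70  (a history now [(6, 70)])
Read results in order: ['47', 'NONE', 'NONE']
NONE count = 2

Answer: 2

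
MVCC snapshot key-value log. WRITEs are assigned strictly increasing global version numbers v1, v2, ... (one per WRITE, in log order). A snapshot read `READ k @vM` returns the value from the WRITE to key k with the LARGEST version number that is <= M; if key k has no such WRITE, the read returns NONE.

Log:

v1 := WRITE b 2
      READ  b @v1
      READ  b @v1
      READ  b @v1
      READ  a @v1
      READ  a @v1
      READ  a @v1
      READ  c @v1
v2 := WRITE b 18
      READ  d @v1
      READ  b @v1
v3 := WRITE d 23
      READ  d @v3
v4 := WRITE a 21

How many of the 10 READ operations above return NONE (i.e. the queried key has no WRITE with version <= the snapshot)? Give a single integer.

Answer: 5

Derivation:
v1: WRITE b=2  (b history now [(1, 2)])
READ b @v1: history=[(1, 2)] -> pick v1 -> 2
READ b @v1: history=[(1, 2)] -> pick v1 -> 2
READ b @v1: history=[(1, 2)] -> pick v1 -> 2
READ a @v1: history=[] -> no version <= 1 -> NONE
READ a @v1: history=[] -> no version <= 1 -> NONE
READ a @v1: history=[] -> no version <= 1 -> NONE
READ c @v1: history=[] -> no version <= 1 -> NONE
v2: WRITE b=18  (b history now [(1, 2), (2, 18)])
READ d @v1: history=[] -> no version <= 1 -> NONE
READ b @v1: history=[(1, 2), (2, 18)] -> pick v1 -> 2
v3: WRITE d=23  (d history now [(3, 23)])
READ d @v3: history=[(3, 23)] -> pick v3 -> 23
v4: WRITE a=21  (a history now [(4, 21)])
Read results in order: ['2', '2', '2', 'NONE', 'NONE', 'NONE', 'NONE', 'NONE', '2', '23']
NONE count = 5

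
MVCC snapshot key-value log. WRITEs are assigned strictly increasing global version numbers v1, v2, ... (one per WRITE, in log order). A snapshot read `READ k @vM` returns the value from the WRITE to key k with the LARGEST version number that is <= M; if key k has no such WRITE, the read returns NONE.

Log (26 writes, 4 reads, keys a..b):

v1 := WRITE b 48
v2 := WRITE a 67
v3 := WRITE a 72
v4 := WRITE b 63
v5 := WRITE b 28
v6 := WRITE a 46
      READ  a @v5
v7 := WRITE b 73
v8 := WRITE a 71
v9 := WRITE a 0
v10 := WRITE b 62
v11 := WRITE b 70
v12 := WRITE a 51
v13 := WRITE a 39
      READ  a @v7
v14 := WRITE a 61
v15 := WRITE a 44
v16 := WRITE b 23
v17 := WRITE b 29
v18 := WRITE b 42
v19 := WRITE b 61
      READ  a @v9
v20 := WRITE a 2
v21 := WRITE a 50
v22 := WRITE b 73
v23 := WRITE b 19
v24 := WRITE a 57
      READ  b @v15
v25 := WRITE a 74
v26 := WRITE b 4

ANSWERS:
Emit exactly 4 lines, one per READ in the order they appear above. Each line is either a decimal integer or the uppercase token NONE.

v1: WRITE b=48  (b history now [(1, 48)])
v2: WRITE a=67  (a history now [(2, 67)])
v3: WRITE a=72  (a history now [(2, 67), (3, 72)])
v4: WRITE b=63  (b history now [(1, 48), (4, 63)])
v5: WRITE b=28  (b history now [(1, 48), (4, 63), (5, 28)])
v6: WRITE a=46  (a history now [(2, 67), (3, 72), (6, 46)])
READ a @v5: history=[(2, 67), (3, 72), (6, 46)] -> pick v3 -> 72
v7: WRITE b=73  (b history now [(1, 48), (4, 63), (5, 28), (7, 73)])
v8: WRITE a=71  (a history now [(2, 67), (3, 72), (6, 46), (8, 71)])
v9: WRITE a=0  (a history now [(2, 67), (3, 72), (6, 46), (8, 71), (9, 0)])
v10: WRITE b=62  (b history now [(1, 48), (4, 63), (5, 28), (7, 73), (10, 62)])
v11: WRITE b=70  (b history now [(1, 48), (4, 63), (5, 28), (7, 73), (10, 62), (11, 70)])
v12: WRITE a=51  (a history now [(2, 67), (3, 72), (6, 46), (8, 71), (9, 0), (12, 51)])
v13: WRITE a=39  (a history now [(2, 67), (3, 72), (6, 46), (8, 71), (9, 0), (12, 51), (13, 39)])
READ a @v7: history=[(2, 67), (3, 72), (6, 46), (8, 71), (9, 0), (12, 51), (13, 39)] -> pick v6 -> 46
v14: WRITE a=61  (a history now [(2, 67), (3, 72), (6, 46), (8, 71), (9, 0), (12, 51), (13, 39), (14, 61)])
v15: WRITE a=44  (a history now [(2, 67), (3, 72), (6, 46), (8, 71), (9, 0), (12, 51), (13, 39), (14, 61), (15, 44)])
v16: WRITE b=23  (b history now [(1, 48), (4, 63), (5, 28), (7, 73), (10, 62), (11, 70), (16, 23)])
v17: WRITE b=29  (b history now [(1, 48), (4, 63), (5, 28), (7, 73), (10, 62), (11, 70), (16, 23), (17, 29)])
v18: WRITE b=42  (b history now [(1, 48), (4, 63), (5, 28), (7, 73), (10, 62), (11, 70), (16, 23), (17, 29), (18, 42)])
v19: WRITE b=61  (b history now [(1, 48), (4, 63), (5, 28), (7, 73), (10, 62), (11, 70), (16, 23), (17, 29), (18, 42), (19, 61)])
READ a @v9: history=[(2, 67), (3, 72), (6, 46), (8, 71), (9, 0), (12, 51), (13, 39), (14, 61), (15, 44)] -> pick v9 -> 0
v20: WRITE a=2  (a history now [(2, 67), (3, 72), (6, 46), (8, 71), (9, 0), (12, 51), (13, 39), (14, 61), (15, 44), (20, 2)])
v21: WRITE a=50  (a history now [(2, 67), (3, 72), (6, 46), (8, 71), (9, 0), (12, 51), (13, 39), (14, 61), (15, 44), (20, 2), (21, 50)])
v22: WRITE b=73  (b history now [(1, 48), (4, 63), (5, 28), (7, 73), (10, 62), (11, 70), (16, 23), (17, 29), (18, 42), (19, 61), (22, 73)])
v23: WRITE b=19  (b history now [(1, 48), (4, 63), (5, 28), (7, 73), (10, 62), (11, 70), (16, 23), (17, 29), (18, 42), (19, 61), (22, 73), (23, 19)])
v24: WRITE a=57  (a history now [(2, 67), (3, 72), (6, 46), (8, 71), (9, 0), (12, 51), (13, 39), (14, 61), (15, 44), (20, 2), (21, 50), (24, 57)])
READ b @v15: history=[(1, 48), (4, 63), (5, 28), (7, 73), (10, 62), (11, 70), (16, 23), (17, 29), (18, 42), (19, 61), (22, 73), (23, 19)] -> pick v11 -> 70
v25: WRITE a=74  (a history now [(2, 67), (3, 72), (6, 46), (8, 71), (9, 0), (12, 51), (13, 39), (14, 61), (15, 44), (20, 2), (21, 50), (24, 57), (25, 74)])
v26: WRITE b=4  (b history now [(1, 48), (4, 63), (5, 28), (7, 73), (10, 62), (11, 70), (16, 23), (17, 29), (18, 42), (19, 61), (22, 73), (23, 19), (26, 4)])

Answer: 72
46
0
70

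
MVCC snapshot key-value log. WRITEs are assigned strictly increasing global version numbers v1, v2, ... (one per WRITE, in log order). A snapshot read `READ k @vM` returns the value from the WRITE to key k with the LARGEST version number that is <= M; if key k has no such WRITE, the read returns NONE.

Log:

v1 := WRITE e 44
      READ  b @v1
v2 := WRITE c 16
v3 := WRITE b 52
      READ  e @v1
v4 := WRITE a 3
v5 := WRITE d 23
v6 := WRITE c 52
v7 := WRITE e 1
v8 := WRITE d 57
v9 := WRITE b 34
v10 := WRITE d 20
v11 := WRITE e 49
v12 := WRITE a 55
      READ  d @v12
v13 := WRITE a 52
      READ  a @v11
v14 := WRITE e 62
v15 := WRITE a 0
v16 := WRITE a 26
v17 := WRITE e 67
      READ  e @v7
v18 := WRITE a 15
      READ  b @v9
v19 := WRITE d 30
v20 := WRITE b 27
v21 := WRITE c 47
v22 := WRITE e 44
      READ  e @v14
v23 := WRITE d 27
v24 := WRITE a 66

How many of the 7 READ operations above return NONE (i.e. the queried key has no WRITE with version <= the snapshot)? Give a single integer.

v1: WRITE e=44  (e history now [(1, 44)])
READ b @v1: history=[] -> no version <= 1 -> NONE
v2: WRITE c=16  (c history now [(2, 16)])
v3: WRITE b=52  (b history now [(3, 52)])
READ e @v1: history=[(1, 44)] -> pick v1 -> 44
v4: WRITE a=3  (a history now [(4, 3)])
v5: WRITE d=23  (d history now [(5, 23)])
v6: WRITE c=52  (c history now [(2, 16), (6, 52)])
v7: WRITE e=1  (e history now [(1, 44), (7, 1)])
v8: WRITE d=57  (d history now [(5, 23), (8, 57)])
v9: WRITE b=34  (b history now [(3, 52), (9, 34)])
v10: WRITE d=20  (d history now [(5, 23), (8, 57), (10, 20)])
v11: WRITE e=49  (e history now [(1, 44), (7, 1), (11, 49)])
v12: WRITE a=55  (a history now [(4, 3), (12, 55)])
READ d @v12: history=[(5, 23), (8, 57), (10, 20)] -> pick v10 -> 20
v13: WRITE a=52  (a history now [(4, 3), (12, 55), (13, 52)])
READ a @v11: history=[(4, 3), (12, 55), (13, 52)] -> pick v4 -> 3
v14: WRITE e=62  (e history now [(1, 44), (7, 1), (11, 49), (14, 62)])
v15: WRITE a=0  (a history now [(4, 3), (12, 55), (13, 52), (15, 0)])
v16: WRITE a=26  (a history now [(4, 3), (12, 55), (13, 52), (15, 0), (16, 26)])
v17: WRITE e=67  (e history now [(1, 44), (7, 1), (11, 49), (14, 62), (17, 67)])
READ e @v7: history=[(1, 44), (7, 1), (11, 49), (14, 62), (17, 67)] -> pick v7 -> 1
v18: WRITE a=15  (a history now [(4, 3), (12, 55), (13, 52), (15, 0), (16, 26), (18, 15)])
READ b @v9: history=[(3, 52), (9, 34)] -> pick v9 -> 34
v19: WRITE d=30  (d history now [(5, 23), (8, 57), (10, 20), (19, 30)])
v20: WRITE b=27  (b history now [(3, 52), (9, 34), (20, 27)])
v21: WRITE c=47  (c history now [(2, 16), (6, 52), (21, 47)])
v22: WRITE e=44  (e history now [(1, 44), (7, 1), (11, 49), (14, 62), (17, 67), (22, 44)])
READ e @v14: history=[(1, 44), (7, 1), (11, 49), (14, 62), (17, 67), (22, 44)] -> pick v14 -> 62
v23: WRITE d=27  (d history now [(5, 23), (8, 57), (10, 20), (19, 30), (23, 27)])
v24: WRITE a=66  (a history now [(4, 3), (12, 55), (13, 52), (15, 0), (16, 26), (18, 15), (24, 66)])
Read results in order: ['NONE', '44', '20', '3', '1', '34', '62']
NONE count = 1

Answer: 1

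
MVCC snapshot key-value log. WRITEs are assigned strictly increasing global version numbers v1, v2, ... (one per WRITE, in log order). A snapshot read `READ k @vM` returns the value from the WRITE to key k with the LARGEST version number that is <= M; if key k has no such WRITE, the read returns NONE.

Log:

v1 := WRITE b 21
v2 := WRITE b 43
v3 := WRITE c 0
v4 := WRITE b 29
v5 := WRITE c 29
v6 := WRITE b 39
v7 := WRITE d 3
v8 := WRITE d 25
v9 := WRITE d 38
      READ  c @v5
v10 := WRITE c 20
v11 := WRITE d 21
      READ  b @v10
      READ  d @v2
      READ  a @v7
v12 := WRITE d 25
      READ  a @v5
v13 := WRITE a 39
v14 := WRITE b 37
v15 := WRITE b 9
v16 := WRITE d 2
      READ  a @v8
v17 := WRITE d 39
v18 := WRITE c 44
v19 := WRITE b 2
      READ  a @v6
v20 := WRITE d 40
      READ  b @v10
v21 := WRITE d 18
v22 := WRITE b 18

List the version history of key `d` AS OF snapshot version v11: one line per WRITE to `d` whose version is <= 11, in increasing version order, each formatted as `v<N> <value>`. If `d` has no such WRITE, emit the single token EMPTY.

Answer: v7 3
v8 25
v9 38
v11 21

Derivation:
Scan writes for key=d with version <= 11:
  v1 WRITE b 21 -> skip
  v2 WRITE b 43 -> skip
  v3 WRITE c 0 -> skip
  v4 WRITE b 29 -> skip
  v5 WRITE c 29 -> skip
  v6 WRITE b 39 -> skip
  v7 WRITE d 3 -> keep
  v8 WRITE d 25 -> keep
  v9 WRITE d 38 -> keep
  v10 WRITE c 20 -> skip
  v11 WRITE d 21 -> keep
  v12 WRITE d 25 -> drop (> snap)
  v13 WRITE a 39 -> skip
  v14 WRITE b 37 -> skip
  v15 WRITE b 9 -> skip
  v16 WRITE d 2 -> drop (> snap)
  v17 WRITE d 39 -> drop (> snap)
  v18 WRITE c 44 -> skip
  v19 WRITE b 2 -> skip
  v20 WRITE d 40 -> drop (> snap)
  v21 WRITE d 18 -> drop (> snap)
  v22 WRITE b 18 -> skip
Collected: [(7, 3), (8, 25), (9, 38), (11, 21)]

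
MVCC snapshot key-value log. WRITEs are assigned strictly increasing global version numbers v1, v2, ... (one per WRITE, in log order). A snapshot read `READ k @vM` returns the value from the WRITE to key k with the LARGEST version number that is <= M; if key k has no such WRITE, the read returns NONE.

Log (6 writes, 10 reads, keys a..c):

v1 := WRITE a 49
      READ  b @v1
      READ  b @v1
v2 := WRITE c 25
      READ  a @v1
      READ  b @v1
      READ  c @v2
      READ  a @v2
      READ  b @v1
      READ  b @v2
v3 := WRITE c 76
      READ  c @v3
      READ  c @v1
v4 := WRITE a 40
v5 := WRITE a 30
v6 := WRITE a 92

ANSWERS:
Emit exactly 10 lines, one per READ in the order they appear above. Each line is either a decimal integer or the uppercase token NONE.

v1: WRITE a=49  (a history now [(1, 49)])
READ b @v1: history=[] -> no version <= 1 -> NONE
READ b @v1: history=[] -> no version <= 1 -> NONE
v2: WRITE c=25  (c history now [(2, 25)])
READ a @v1: history=[(1, 49)] -> pick v1 -> 49
READ b @v1: history=[] -> no version <= 1 -> NONE
READ c @v2: history=[(2, 25)] -> pick v2 -> 25
READ a @v2: history=[(1, 49)] -> pick v1 -> 49
READ b @v1: history=[] -> no version <= 1 -> NONE
READ b @v2: history=[] -> no version <= 2 -> NONE
v3: WRITE c=76  (c history now [(2, 25), (3, 76)])
READ c @v3: history=[(2, 25), (3, 76)] -> pick v3 -> 76
READ c @v1: history=[(2, 25), (3, 76)] -> no version <= 1 -> NONE
v4: WRITE a=40  (a history now [(1, 49), (4, 40)])
v5: WRITE a=30  (a history now [(1, 49), (4, 40), (5, 30)])
v6: WRITE a=92  (a history now [(1, 49), (4, 40), (5, 30), (6, 92)])

Answer: NONE
NONE
49
NONE
25
49
NONE
NONE
76
NONE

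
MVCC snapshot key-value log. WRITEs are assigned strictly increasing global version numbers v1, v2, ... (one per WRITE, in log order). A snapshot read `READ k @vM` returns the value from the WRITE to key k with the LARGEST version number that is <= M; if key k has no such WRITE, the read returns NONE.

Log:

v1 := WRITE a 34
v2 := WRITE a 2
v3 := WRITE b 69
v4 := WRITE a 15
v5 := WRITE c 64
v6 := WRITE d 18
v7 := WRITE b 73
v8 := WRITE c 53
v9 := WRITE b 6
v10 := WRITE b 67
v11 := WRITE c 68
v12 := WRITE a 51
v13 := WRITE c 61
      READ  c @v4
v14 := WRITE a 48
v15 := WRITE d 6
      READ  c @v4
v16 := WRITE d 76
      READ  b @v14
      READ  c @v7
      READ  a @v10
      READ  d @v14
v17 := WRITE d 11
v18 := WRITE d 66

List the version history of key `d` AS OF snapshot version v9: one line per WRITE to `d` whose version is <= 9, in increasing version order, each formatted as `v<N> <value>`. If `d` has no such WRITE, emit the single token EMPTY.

Scan writes for key=d with version <= 9:
  v1 WRITE a 34 -> skip
  v2 WRITE a 2 -> skip
  v3 WRITE b 69 -> skip
  v4 WRITE a 15 -> skip
  v5 WRITE c 64 -> skip
  v6 WRITE d 18 -> keep
  v7 WRITE b 73 -> skip
  v8 WRITE c 53 -> skip
  v9 WRITE b 6 -> skip
  v10 WRITE b 67 -> skip
  v11 WRITE c 68 -> skip
  v12 WRITE a 51 -> skip
  v13 WRITE c 61 -> skip
  v14 WRITE a 48 -> skip
  v15 WRITE d 6 -> drop (> snap)
  v16 WRITE d 76 -> drop (> snap)
  v17 WRITE d 11 -> drop (> snap)
  v18 WRITE d 66 -> drop (> snap)
Collected: [(6, 18)]

Answer: v6 18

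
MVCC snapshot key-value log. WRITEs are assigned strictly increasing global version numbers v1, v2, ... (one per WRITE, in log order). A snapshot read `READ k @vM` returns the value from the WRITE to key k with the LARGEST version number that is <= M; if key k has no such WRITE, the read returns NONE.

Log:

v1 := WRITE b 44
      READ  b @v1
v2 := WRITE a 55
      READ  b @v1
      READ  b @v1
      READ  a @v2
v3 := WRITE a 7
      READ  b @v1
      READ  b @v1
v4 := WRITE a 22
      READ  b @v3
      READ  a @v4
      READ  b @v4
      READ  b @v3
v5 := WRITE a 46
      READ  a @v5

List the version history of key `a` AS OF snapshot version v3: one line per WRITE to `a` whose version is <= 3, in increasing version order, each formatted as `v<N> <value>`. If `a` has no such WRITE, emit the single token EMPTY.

Answer: v2 55
v3 7

Derivation:
Scan writes for key=a with version <= 3:
  v1 WRITE b 44 -> skip
  v2 WRITE a 55 -> keep
  v3 WRITE a 7 -> keep
  v4 WRITE a 22 -> drop (> snap)
  v5 WRITE a 46 -> drop (> snap)
Collected: [(2, 55), (3, 7)]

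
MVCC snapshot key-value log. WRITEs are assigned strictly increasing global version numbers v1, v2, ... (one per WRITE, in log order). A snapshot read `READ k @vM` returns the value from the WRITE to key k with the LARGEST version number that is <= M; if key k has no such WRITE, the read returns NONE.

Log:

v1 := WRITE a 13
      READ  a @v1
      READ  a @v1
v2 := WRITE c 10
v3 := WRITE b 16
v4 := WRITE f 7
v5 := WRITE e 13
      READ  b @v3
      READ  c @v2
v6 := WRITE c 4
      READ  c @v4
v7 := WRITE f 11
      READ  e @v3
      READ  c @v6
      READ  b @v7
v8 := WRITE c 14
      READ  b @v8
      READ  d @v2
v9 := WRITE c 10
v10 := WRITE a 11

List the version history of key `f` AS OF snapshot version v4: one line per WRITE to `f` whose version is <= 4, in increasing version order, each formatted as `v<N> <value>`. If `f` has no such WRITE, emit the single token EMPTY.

Scan writes for key=f with version <= 4:
  v1 WRITE a 13 -> skip
  v2 WRITE c 10 -> skip
  v3 WRITE b 16 -> skip
  v4 WRITE f 7 -> keep
  v5 WRITE e 13 -> skip
  v6 WRITE c 4 -> skip
  v7 WRITE f 11 -> drop (> snap)
  v8 WRITE c 14 -> skip
  v9 WRITE c 10 -> skip
  v10 WRITE a 11 -> skip
Collected: [(4, 7)]

Answer: v4 7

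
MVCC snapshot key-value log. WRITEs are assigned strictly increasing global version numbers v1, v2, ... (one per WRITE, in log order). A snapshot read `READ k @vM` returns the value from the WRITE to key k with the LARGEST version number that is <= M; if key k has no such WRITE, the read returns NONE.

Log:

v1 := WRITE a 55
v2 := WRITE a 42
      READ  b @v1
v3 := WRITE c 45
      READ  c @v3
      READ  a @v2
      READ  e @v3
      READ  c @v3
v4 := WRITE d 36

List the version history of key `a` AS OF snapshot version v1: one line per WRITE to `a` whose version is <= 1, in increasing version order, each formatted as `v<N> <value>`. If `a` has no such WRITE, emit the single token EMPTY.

Answer: v1 55

Derivation:
Scan writes for key=a with version <= 1:
  v1 WRITE a 55 -> keep
  v2 WRITE a 42 -> drop (> snap)
  v3 WRITE c 45 -> skip
  v4 WRITE d 36 -> skip
Collected: [(1, 55)]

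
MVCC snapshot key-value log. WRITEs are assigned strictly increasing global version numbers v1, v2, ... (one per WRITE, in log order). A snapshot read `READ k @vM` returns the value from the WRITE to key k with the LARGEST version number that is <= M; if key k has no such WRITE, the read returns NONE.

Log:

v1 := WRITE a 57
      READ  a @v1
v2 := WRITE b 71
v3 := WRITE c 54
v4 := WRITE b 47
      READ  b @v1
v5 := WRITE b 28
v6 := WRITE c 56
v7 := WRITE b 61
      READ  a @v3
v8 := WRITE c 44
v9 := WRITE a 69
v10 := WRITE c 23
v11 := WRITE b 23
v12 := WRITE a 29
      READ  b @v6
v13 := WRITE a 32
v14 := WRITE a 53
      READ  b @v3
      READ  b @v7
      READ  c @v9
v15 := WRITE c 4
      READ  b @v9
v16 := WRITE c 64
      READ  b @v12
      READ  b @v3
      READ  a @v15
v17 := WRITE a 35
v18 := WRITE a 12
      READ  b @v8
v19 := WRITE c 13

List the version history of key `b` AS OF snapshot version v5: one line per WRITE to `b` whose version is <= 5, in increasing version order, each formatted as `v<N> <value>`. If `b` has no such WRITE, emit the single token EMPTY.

Scan writes for key=b with version <= 5:
  v1 WRITE a 57 -> skip
  v2 WRITE b 71 -> keep
  v3 WRITE c 54 -> skip
  v4 WRITE b 47 -> keep
  v5 WRITE b 28 -> keep
  v6 WRITE c 56 -> skip
  v7 WRITE b 61 -> drop (> snap)
  v8 WRITE c 44 -> skip
  v9 WRITE a 69 -> skip
  v10 WRITE c 23 -> skip
  v11 WRITE b 23 -> drop (> snap)
  v12 WRITE a 29 -> skip
  v13 WRITE a 32 -> skip
  v14 WRITE a 53 -> skip
  v15 WRITE c 4 -> skip
  v16 WRITE c 64 -> skip
  v17 WRITE a 35 -> skip
  v18 WRITE a 12 -> skip
  v19 WRITE c 13 -> skip
Collected: [(2, 71), (4, 47), (5, 28)]

Answer: v2 71
v4 47
v5 28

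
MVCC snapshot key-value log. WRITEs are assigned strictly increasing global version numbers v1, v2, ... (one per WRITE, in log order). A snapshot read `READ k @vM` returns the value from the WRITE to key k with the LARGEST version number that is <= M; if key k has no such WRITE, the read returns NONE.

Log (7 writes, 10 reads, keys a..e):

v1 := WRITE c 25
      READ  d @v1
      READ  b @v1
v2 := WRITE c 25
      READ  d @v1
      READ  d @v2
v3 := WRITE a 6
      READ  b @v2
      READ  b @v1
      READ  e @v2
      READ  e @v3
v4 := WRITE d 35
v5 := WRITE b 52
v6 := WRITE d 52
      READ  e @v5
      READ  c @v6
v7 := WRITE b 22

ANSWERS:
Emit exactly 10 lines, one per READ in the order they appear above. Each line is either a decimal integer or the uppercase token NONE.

Answer: NONE
NONE
NONE
NONE
NONE
NONE
NONE
NONE
NONE
25

Derivation:
v1: WRITE c=25  (c history now [(1, 25)])
READ d @v1: history=[] -> no version <= 1 -> NONE
READ b @v1: history=[] -> no version <= 1 -> NONE
v2: WRITE c=25  (c history now [(1, 25), (2, 25)])
READ d @v1: history=[] -> no version <= 1 -> NONE
READ d @v2: history=[] -> no version <= 2 -> NONE
v3: WRITE a=6  (a history now [(3, 6)])
READ b @v2: history=[] -> no version <= 2 -> NONE
READ b @v1: history=[] -> no version <= 1 -> NONE
READ e @v2: history=[] -> no version <= 2 -> NONE
READ e @v3: history=[] -> no version <= 3 -> NONE
v4: WRITE d=35  (d history now [(4, 35)])
v5: WRITE b=52  (b history now [(5, 52)])
v6: WRITE d=52  (d history now [(4, 35), (6, 52)])
READ e @v5: history=[] -> no version <= 5 -> NONE
READ c @v6: history=[(1, 25), (2, 25)] -> pick v2 -> 25
v7: WRITE b=22  (b history now [(5, 52), (7, 22)])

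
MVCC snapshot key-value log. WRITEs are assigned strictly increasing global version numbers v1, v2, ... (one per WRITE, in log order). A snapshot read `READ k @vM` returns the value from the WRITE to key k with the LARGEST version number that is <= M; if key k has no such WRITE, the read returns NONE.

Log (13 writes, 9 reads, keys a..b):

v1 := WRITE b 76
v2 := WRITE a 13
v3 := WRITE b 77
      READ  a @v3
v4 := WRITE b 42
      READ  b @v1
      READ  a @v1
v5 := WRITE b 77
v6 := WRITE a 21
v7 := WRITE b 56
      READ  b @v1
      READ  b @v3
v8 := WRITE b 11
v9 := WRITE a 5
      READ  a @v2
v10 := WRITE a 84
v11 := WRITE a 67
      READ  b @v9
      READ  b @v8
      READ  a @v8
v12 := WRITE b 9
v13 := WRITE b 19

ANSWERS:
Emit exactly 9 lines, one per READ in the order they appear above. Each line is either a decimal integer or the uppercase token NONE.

v1: WRITE b=76  (b history now [(1, 76)])
v2: WRITE a=13  (a history now [(2, 13)])
v3: WRITE b=77  (b history now [(1, 76), (3, 77)])
READ a @v3: history=[(2, 13)] -> pick v2 -> 13
v4: WRITE b=42  (b history now [(1, 76), (3, 77), (4, 42)])
READ b @v1: history=[(1, 76), (3, 77), (4, 42)] -> pick v1 -> 76
READ a @v1: history=[(2, 13)] -> no version <= 1 -> NONE
v5: WRITE b=77  (b history now [(1, 76), (3, 77), (4, 42), (5, 77)])
v6: WRITE a=21  (a history now [(2, 13), (6, 21)])
v7: WRITE b=56  (b history now [(1, 76), (3, 77), (4, 42), (5, 77), (7, 56)])
READ b @v1: history=[(1, 76), (3, 77), (4, 42), (5, 77), (7, 56)] -> pick v1 -> 76
READ b @v3: history=[(1, 76), (3, 77), (4, 42), (5, 77), (7, 56)] -> pick v3 -> 77
v8: WRITE b=11  (b history now [(1, 76), (3, 77), (4, 42), (5, 77), (7, 56), (8, 11)])
v9: WRITE a=5  (a history now [(2, 13), (6, 21), (9, 5)])
READ a @v2: history=[(2, 13), (6, 21), (9, 5)] -> pick v2 -> 13
v10: WRITE a=84  (a history now [(2, 13), (6, 21), (9, 5), (10, 84)])
v11: WRITE a=67  (a history now [(2, 13), (6, 21), (9, 5), (10, 84), (11, 67)])
READ b @v9: history=[(1, 76), (3, 77), (4, 42), (5, 77), (7, 56), (8, 11)] -> pick v8 -> 11
READ b @v8: history=[(1, 76), (3, 77), (4, 42), (5, 77), (7, 56), (8, 11)] -> pick v8 -> 11
READ a @v8: history=[(2, 13), (6, 21), (9, 5), (10, 84), (11, 67)] -> pick v6 -> 21
v12: WRITE b=9  (b history now [(1, 76), (3, 77), (4, 42), (5, 77), (7, 56), (8, 11), (12, 9)])
v13: WRITE b=19  (b history now [(1, 76), (3, 77), (4, 42), (5, 77), (7, 56), (8, 11), (12, 9), (13, 19)])

Answer: 13
76
NONE
76
77
13
11
11
21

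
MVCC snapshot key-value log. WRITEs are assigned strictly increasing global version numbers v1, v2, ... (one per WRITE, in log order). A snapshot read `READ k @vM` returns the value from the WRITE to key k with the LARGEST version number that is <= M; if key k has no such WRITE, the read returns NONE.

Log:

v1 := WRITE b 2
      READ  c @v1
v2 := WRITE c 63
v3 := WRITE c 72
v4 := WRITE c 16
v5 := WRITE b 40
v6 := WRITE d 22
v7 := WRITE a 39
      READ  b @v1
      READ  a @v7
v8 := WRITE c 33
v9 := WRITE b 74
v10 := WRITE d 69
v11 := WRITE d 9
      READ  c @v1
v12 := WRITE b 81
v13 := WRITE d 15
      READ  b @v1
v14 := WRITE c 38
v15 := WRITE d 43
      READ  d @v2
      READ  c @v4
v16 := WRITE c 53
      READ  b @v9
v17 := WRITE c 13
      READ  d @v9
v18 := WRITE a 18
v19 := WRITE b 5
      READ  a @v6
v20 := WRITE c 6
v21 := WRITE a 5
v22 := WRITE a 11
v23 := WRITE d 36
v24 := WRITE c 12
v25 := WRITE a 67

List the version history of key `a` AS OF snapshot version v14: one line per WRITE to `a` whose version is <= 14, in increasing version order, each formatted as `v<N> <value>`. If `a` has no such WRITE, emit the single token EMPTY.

Answer: v7 39

Derivation:
Scan writes for key=a with version <= 14:
  v1 WRITE b 2 -> skip
  v2 WRITE c 63 -> skip
  v3 WRITE c 72 -> skip
  v4 WRITE c 16 -> skip
  v5 WRITE b 40 -> skip
  v6 WRITE d 22 -> skip
  v7 WRITE a 39 -> keep
  v8 WRITE c 33 -> skip
  v9 WRITE b 74 -> skip
  v10 WRITE d 69 -> skip
  v11 WRITE d 9 -> skip
  v12 WRITE b 81 -> skip
  v13 WRITE d 15 -> skip
  v14 WRITE c 38 -> skip
  v15 WRITE d 43 -> skip
  v16 WRITE c 53 -> skip
  v17 WRITE c 13 -> skip
  v18 WRITE a 18 -> drop (> snap)
  v19 WRITE b 5 -> skip
  v20 WRITE c 6 -> skip
  v21 WRITE a 5 -> drop (> snap)
  v22 WRITE a 11 -> drop (> snap)
  v23 WRITE d 36 -> skip
  v24 WRITE c 12 -> skip
  v25 WRITE a 67 -> drop (> snap)
Collected: [(7, 39)]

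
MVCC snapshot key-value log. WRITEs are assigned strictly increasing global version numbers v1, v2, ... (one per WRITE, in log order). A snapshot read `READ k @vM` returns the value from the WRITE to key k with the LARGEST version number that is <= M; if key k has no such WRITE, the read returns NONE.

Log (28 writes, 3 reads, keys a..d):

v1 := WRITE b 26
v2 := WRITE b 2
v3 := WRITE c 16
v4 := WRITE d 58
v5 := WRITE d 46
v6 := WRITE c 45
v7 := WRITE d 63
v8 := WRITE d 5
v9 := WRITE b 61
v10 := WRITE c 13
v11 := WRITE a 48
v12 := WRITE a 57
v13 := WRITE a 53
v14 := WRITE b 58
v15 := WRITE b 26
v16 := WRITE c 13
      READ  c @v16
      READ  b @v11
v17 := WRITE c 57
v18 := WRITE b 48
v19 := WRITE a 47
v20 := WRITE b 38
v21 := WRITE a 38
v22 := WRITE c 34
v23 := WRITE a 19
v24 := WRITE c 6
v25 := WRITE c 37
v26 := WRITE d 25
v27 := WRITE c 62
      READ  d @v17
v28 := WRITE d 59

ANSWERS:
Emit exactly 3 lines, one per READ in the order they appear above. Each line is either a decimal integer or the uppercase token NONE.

Answer: 13
61
5

Derivation:
v1: WRITE b=26  (b history now [(1, 26)])
v2: WRITE b=2  (b history now [(1, 26), (2, 2)])
v3: WRITE c=16  (c history now [(3, 16)])
v4: WRITE d=58  (d history now [(4, 58)])
v5: WRITE d=46  (d history now [(4, 58), (5, 46)])
v6: WRITE c=45  (c history now [(3, 16), (6, 45)])
v7: WRITE d=63  (d history now [(4, 58), (5, 46), (7, 63)])
v8: WRITE d=5  (d history now [(4, 58), (5, 46), (7, 63), (8, 5)])
v9: WRITE b=61  (b history now [(1, 26), (2, 2), (9, 61)])
v10: WRITE c=13  (c history now [(3, 16), (6, 45), (10, 13)])
v11: WRITE a=48  (a history now [(11, 48)])
v12: WRITE a=57  (a history now [(11, 48), (12, 57)])
v13: WRITE a=53  (a history now [(11, 48), (12, 57), (13, 53)])
v14: WRITE b=58  (b history now [(1, 26), (2, 2), (9, 61), (14, 58)])
v15: WRITE b=26  (b history now [(1, 26), (2, 2), (9, 61), (14, 58), (15, 26)])
v16: WRITE c=13  (c history now [(3, 16), (6, 45), (10, 13), (16, 13)])
READ c @v16: history=[(3, 16), (6, 45), (10, 13), (16, 13)] -> pick v16 -> 13
READ b @v11: history=[(1, 26), (2, 2), (9, 61), (14, 58), (15, 26)] -> pick v9 -> 61
v17: WRITE c=57  (c history now [(3, 16), (6, 45), (10, 13), (16, 13), (17, 57)])
v18: WRITE b=48  (b history now [(1, 26), (2, 2), (9, 61), (14, 58), (15, 26), (18, 48)])
v19: WRITE a=47  (a history now [(11, 48), (12, 57), (13, 53), (19, 47)])
v20: WRITE b=38  (b history now [(1, 26), (2, 2), (9, 61), (14, 58), (15, 26), (18, 48), (20, 38)])
v21: WRITE a=38  (a history now [(11, 48), (12, 57), (13, 53), (19, 47), (21, 38)])
v22: WRITE c=34  (c history now [(3, 16), (6, 45), (10, 13), (16, 13), (17, 57), (22, 34)])
v23: WRITE a=19  (a history now [(11, 48), (12, 57), (13, 53), (19, 47), (21, 38), (23, 19)])
v24: WRITE c=6  (c history now [(3, 16), (6, 45), (10, 13), (16, 13), (17, 57), (22, 34), (24, 6)])
v25: WRITE c=37  (c history now [(3, 16), (6, 45), (10, 13), (16, 13), (17, 57), (22, 34), (24, 6), (25, 37)])
v26: WRITE d=25  (d history now [(4, 58), (5, 46), (7, 63), (8, 5), (26, 25)])
v27: WRITE c=62  (c history now [(3, 16), (6, 45), (10, 13), (16, 13), (17, 57), (22, 34), (24, 6), (25, 37), (27, 62)])
READ d @v17: history=[(4, 58), (5, 46), (7, 63), (8, 5), (26, 25)] -> pick v8 -> 5
v28: WRITE d=59  (d history now [(4, 58), (5, 46), (7, 63), (8, 5), (26, 25), (28, 59)])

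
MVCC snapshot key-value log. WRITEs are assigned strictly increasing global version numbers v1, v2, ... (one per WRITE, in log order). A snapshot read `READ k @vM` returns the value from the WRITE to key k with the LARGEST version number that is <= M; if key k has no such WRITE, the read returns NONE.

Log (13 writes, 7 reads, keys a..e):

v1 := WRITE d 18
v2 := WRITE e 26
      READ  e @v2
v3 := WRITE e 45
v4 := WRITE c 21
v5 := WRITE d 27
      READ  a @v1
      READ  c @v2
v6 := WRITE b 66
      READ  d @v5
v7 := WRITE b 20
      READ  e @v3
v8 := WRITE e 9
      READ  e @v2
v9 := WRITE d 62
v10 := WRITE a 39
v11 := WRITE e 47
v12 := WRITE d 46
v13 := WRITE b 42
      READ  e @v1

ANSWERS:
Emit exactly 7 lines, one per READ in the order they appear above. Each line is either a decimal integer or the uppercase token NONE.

Answer: 26
NONE
NONE
27
45
26
NONE

Derivation:
v1: WRITE d=18  (d history now [(1, 18)])
v2: WRITE e=26  (e history now [(2, 26)])
READ e @v2: history=[(2, 26)] -> pick v2 -> 26
v3: WRITE e=45  (e history now [(2, 26), (3, 45)])
v4: WRITE c=21  (c history now [(4, 21)])
v5: WRITE d=27  (d history now [(1, 18), (5, 27)])
READ a @v1: history=[] -> no version <= 1 -> NONE
READ c @v2: history=[(4, 21)] -> no version <= 2 -> NONE
v6: WRITE b=66  (b history now [(6, 66)])
READ d @v5: history=[(1, 18), (5, 27)] -> pick v5 -> 27
v7: WRITE b=20  (b history now [(6, 66), (7, 20)])
READ e @v3: history=[(2, 26), (3, 45)] -> pick v3 -> 45
v8: WRITE e=9  (e history now [(2, 26), (3, 45), (8, 9)])
READ e @v2: history=[(2, 26), (3, 45), (8, 9)] -> pick v2 -> 26
v9: WRITE d=62  (d history now [(1, 18), (5, 27), (9, 62)])
v10: WRITE a=39  (a history now [(10, 39)])
v11: WRITE e=47  (e history now [(2, 26), (3, 45), (8, 9), (11, 47)])
v12: WRITE d=46  (d history now [(1, 18), (5, 27), (9, 62), (12, 46)])
v13: WRITE b=42  (b history now [(6, 66), (7, 20), (13, 42)])
READ e @v1: history=[(2, 26), (3, 45), (8, 9), (11, 47)] -> no version <= 1 -> NONE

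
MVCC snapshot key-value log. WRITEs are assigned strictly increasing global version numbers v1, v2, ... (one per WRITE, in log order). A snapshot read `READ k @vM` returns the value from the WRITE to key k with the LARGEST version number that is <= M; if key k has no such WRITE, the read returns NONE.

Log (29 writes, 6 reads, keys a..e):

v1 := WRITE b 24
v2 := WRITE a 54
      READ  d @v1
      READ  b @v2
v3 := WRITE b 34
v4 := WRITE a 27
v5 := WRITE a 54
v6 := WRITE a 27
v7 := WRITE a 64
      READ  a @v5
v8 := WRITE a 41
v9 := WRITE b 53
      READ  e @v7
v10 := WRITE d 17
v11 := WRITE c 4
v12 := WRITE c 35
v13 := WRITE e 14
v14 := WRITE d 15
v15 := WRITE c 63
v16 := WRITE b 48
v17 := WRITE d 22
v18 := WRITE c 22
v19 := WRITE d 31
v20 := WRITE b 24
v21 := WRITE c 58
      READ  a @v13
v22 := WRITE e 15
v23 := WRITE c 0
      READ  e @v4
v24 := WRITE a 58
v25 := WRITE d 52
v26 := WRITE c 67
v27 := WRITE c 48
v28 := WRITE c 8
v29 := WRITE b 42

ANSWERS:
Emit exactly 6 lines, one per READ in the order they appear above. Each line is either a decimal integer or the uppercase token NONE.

Answer: NONE
24
54
NONE
41
NONE

Derivation:
v1: WRITE b=24  (b history now [(1, 24)])
v2: WRITE a=54  (a history now [(2, 54)])
READ d @v1: history=[] -> no version <= 1 -> NONE
READ b @v2: history=[(1, 24)] -> pick v1 -> 24
v3: WRITE b=34  (b history now [(1, 24), (3, 34)])
v4: WRITE a=27  (a history now [(2, 54), (4, 27)])
v5: WRITE a=54  (a history now [(2, 54), (4, 27), (5, 54)])
v6: WRITE a=27  (a history now [(2, 54), (4, 27), (5, 54), (6, 27)])
v7: WRITE a=64  (a history now [(2, 54), (4, 27), (5, 54), (6, 27), (7, 64)])
READ a @v5: history=[(2, 54), (4, 27), (5, 54), (6, 27), (7, 64)] -> pick v5 -> 54
v8: WRITE a=41  (a history now [(2, 54), (4, 27), (5, 54), (6, 27), (7, 64), (8, 41)])
v9: WRITE b=53  (b history now [(1, 24), (3, 34), (9, 53)])
READ e @v7: history=[] -> no version <= 7 -> NONE
v10: WRITE d=17  (d history now [(10, 17)])
v11: WRITE c=4  (c history now [(11, 4)])
v12: WRITE c=35  (c history now [(11, 4), (12, 35)])
v13: WRITE e=14  (e history now [(13, 14)])
v14: WRITE d=15  (d history now [(10, 17), (14, 15)])
v15: WRITE c=63  (c history now [(11, 4), (12, 35), (15, 63)])
v16: WRITE b=48  (b history now [(1, 24), (3, 34), (9, 53), (16, 48)])
v17: WRITE d=22  (d history now [(10, 17), (14, 15), (17, 22)])
v18: WRITE c=22  (c history now [(11, 4), (12, 35), (15, 63), (18, 22)])
v19: WRITE d=31  (d history now [(10, 17), (14, 15), (17, 22), (19, 31)])
v20: WRITE b=24  (b history now [(1, 24), (3, 34), (9, 53), (16, 48), (20, 24)])
v21: WRITE c=58  (c history now [(11, 4), (12, 35), (15, 63), (18, 22), (21, 58)])
READ a @v13: history=[(2, 54), (4, 27), (5, 54), (6, 27), (7, 64), (8, 41)] -> pick v8 -> 41
v22: WRITE e=15  (e history now [(13, 14), (22, 15)])
v23: WRITE c=0  (c history now [(11, 4), (12, 35), (15, 63), (18, 22), (21, 58), (23, 0)])
READ e @v4: history=[(13, 14), (22, 15)] -> no version <= 4 -> NONE
v24: WRITE a=58  (a history now [(2, 54), (4, 27), (5, 54), (6, 27), (7, 64), (8, 41), (24, 58)])
v25: WRITE d=52  (d history now [(10, 17), (14, 15), (17, 22), (19, 31), (25, 52)])
v26: WRITE c=67  (c history now [(11, 4), (12, 35), (15, 63), (18, 22), (21, 58), (23, 0), (26, 67)])
v27: WRITE c=48  (c history now [(11, 4), (12, 35), (15, 63), (18, 22), (21, 58), (23, 0), (26, 67), (27, 48)])
v28: WRITE c=8  (c history now [(11, 4), (12, 35), (15, 63), (18, 22), (21, 58), (23, 0), (26, 67), (27, 48), (28, 8)])
v29: WRITE b=42  (b history now [(1, 24), (3, 34), (9, 53), (16, 48), (20, 24), (29, 42)])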